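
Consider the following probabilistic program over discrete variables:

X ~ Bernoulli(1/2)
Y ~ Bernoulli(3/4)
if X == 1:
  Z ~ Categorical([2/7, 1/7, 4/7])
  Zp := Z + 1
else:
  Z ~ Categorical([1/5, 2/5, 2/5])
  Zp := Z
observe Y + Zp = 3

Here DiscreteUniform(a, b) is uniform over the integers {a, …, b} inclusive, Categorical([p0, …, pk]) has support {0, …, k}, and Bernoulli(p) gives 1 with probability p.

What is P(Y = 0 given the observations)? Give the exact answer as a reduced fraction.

P(Y = 0 | obs) = 20/77

Enumerate traces; 3 have nonzero weight after conditioning:
  (X=0, Y=1, Z=2) weight 3/20
  (X=1, Y=0, Z=2) weight 1/14
  (X=1, Y=1, Z=1) weight 3/56
Group by Y:
  weight(Y=0) = 1/14
  weight(Y=1) = 57/280
Total weight = 1/14 + 57/280 = 11/40
P(Y=0 | obs) = 1/14 / 11/40 = 20/77
P(Y=1 | obs) = 57/280 / 11/40 = 57/77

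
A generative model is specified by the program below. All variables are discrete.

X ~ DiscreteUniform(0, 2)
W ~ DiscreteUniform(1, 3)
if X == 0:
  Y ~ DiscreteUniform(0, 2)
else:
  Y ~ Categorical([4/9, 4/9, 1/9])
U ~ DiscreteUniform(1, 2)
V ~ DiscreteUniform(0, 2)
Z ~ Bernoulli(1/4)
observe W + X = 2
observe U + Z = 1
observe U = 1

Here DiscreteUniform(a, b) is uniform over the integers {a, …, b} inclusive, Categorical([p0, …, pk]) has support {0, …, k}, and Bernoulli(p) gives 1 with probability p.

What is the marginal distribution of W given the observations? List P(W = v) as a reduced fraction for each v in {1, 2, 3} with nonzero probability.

P(W=1) = 1/2, P(W=2) = 1/2

Enumerate traces; 18 have nonzero weight after conditioning:
  (X=0, W=2, Y=0, U=1, V=0, Z=0) weight 1/216
  (X=0, W=2, Y=0, U=1, V=1, Z=0) weight 1/216
  (X=0, W=2, Y=0, U=1, V=2, Z=0) weight 1/216
  (X=0, W=2, Y=1, U=1, V=0, Z=0) weight 1/216
  (X=0, W=2, Y=1, U=1, V=1, Z=0) weight 1/216
  (X=0, W=2, Y=1, U=1, V=2, Z=0) weight 1/216
  (X=0, W=2, Y=2, U=1, V=0, Z=0) weight 1/216
  (X=0, W=2, Y=2, U=1, V=1, Z=0) weight 1/216
  (X=1, W=1, Y=0, U=1, V=0, Z=0) weight 1/162
  … 9 more
Group by W:
  weight(W=1) = 1/24
  weight(W=2) = 1/24
Total weight = 1/24 + 1/24 = 1/12
P(W=1 | obs) = 1/24 / 1/12 = 1/2
P(W=2 | obs) = 1/24 / 1/12 = 1/2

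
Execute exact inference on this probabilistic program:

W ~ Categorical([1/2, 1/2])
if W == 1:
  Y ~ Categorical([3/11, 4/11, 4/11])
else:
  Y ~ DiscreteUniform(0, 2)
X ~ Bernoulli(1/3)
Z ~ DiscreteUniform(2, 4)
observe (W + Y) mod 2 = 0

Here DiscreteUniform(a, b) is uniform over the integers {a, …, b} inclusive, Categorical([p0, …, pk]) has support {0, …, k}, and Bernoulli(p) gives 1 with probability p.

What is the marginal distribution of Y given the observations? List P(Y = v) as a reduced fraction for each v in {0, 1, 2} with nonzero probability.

Enumerate traces; 18 have nonzero weight after conditioning:
  (W=0, Y=0, X=0, Z=2) weight 1/27
  (W=0, Y=0, X=0, Z=3) weight 1/27
  (W=0, Y=0, X=0, Z=4) weight 1/27
  (W=0, Y=0, X=1, Z=2) weight 1/54
  (W=0, Y=0, X=1, Z=3) weight 1/54
  (W=0, Y=0, X=1, Z=4) weight 1/54
  (W=0, Y=2, X=0, Z=2) weight 1/27
  (W=0, Y=2, X=0, Z=3) weight 1/27
  (W=1, Y=1, X=0, Z=2) weight 4/99
  … 9 more
Group by Y:
  weight(Y=0) = 1/6
  weight(Y=1) = 2/11
  weight(Y=2) = 1/6
Total weight = 1/6 + 2/11 + 1/6 = 17/33
P(Y=0 | obs) = 1/6 / 17/33 = 11/34
P(Y=1 | obs) = 2/11 / 17/33 = 6/17
P(Y=2 | obs) = 1/6 / 17/33 = 11/34

P(Y=0) = 11/34, P(Y=1) = 6/17, P(Y=2) = 11/34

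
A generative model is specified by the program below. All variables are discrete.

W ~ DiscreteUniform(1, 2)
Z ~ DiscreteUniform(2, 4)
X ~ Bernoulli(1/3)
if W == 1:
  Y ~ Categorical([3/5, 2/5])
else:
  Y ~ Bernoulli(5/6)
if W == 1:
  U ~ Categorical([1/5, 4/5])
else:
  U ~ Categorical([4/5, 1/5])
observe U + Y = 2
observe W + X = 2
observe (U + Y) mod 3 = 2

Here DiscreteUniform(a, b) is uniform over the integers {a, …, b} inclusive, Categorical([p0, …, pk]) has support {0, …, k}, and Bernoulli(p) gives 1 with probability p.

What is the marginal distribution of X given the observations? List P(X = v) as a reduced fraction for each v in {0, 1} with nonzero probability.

P(X=0) = 25/49, P(X=1) = 24/49

Enumerate traces; 6 have nonzero weight after conditioning:
  (W=1, Z=2, X=1, Y=1, U=1) weight 4/225
  (W=1, Z=3, X=1, Y=1, U=1) weight 4/225
  (W=1, Z=4, X=1, Y=1, U=1) weight 4/225
  (W=2, Z=2, X=0, Y=1, U=1) weight 1/54
  (W=2, Z=3, X=0, Y=1, U=1) weight 1/54
  (W=2, Z=4, X=0, Y=1, U=1) weight 1/54
Group by X:
  weight(X=0) = 1/18
  weight(X=1) = 4/75
Total weight = 1/18 + 4/75 = 49/450
P(X=0 | obs) = 1/18 / 49/450 = 25/49
P(X=1 | obs) = 4/75 / 49/450 = 24/49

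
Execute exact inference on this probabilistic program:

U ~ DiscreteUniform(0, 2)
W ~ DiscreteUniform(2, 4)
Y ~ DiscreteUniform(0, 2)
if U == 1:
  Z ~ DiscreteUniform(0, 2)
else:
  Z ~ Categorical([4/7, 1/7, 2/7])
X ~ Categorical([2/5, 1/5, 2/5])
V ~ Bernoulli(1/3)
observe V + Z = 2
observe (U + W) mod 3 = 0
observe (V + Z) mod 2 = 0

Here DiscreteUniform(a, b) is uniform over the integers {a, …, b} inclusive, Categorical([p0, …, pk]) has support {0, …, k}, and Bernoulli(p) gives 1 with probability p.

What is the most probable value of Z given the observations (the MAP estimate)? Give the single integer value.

argmax_v P(Z = v | obs) = 2

Enumerate traces; 54 have nonzero weight after conditioning:
  (U=0, W=3, Y=0, Z=1, X=0, V=1) weight 2/2835
  (U=0, W=3, Y=0, Z=1, X=1, V=1) weight 1/2835
  (U=0, W=3, Y=0, Z=1, X=2, V=1) weight 2/2835
  (U=0, W=3, Y=0, Z=2, X=0, V=0) weight 8/2835
  (U=0, W=3, Y=0, Z=2, X=1, V=0) weight 4/2835
  (U=0, W=3, Y=0, Z=2, X=2, V=0) weight 8/2835
  (U=0, W=3, Y=1, Z=1, X=0, V=1) weight 2/2835
  (U=0, W=3, Y=1, Z=1, X=1, V=1) weight 1/2835
  … 46 more
Group by Z:
  weight(Z=1) = 13/567
  weight(Z=2) = 38/567
Total weight = 13/567 + 38/567 = 17/189
P(Z=1 | obs) = 13/567 / 17/189 = 13/51
P(Z=2 | obs) = 38/567 / 17/189 = 38/51
argmax = 2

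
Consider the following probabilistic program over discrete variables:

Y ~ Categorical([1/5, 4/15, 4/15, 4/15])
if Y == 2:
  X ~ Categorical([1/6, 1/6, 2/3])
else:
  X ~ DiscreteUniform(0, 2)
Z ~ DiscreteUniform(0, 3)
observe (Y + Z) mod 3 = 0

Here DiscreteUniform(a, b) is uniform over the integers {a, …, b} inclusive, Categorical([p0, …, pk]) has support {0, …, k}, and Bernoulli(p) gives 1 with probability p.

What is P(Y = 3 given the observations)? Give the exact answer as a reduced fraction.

Enumerate traces; 18 have nonzero weight after conditioning:
  (Y=0, X=0, Z=0) weight 1/60
  (Y=0, X=0, Z=3) weight 1/60
  (Y=0, X=1, Z=0) weight 1/60
  (Y=0, X=1, Z=3) weight 1/60
  (Y=0, X=2, Z=0) weight 1/60
  (Y=0, X=2, Z=3) weight 1/60
  (Y=1, X=0, Z=2) weight 1/45
  (Y=1, X=1, Z=2) weight 1/45
  (Y=2, X=0, Z=1) weight 1/90
  (Y=3, X=0, Z=0) weight 1/45
  … 8 more
Group by Y:
  weight(Y=0) = 1/10
  weight(Y=1) = 1/15
  weight(Y=2) = 1/15
  weight(Y=3) = 2/15
Total weight = 1/10 + 1/15 + 1/15 + 2/15 = 11/30
P(Y=0 | obs) = 1/10 / 11/30 = 3/11
P(Y=1 | obs) = 1/15 / 11/30 = 2/11
P(Y=2 | obs) = 1/15 / 11/30 = 2/11
P(Y=3 | obs) = 2/15 / 11/30 = 4/11

P(Y = 3 | obs) = 4/11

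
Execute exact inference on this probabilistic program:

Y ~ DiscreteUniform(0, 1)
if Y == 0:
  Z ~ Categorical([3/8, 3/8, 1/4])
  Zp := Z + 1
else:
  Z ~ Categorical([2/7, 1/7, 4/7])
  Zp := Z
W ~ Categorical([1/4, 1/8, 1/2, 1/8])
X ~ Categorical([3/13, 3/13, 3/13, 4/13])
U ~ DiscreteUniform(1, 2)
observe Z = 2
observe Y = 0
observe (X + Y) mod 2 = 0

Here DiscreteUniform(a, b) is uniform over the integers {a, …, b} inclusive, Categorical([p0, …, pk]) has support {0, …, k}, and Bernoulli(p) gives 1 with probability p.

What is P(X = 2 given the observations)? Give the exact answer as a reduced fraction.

P(X = 2 | obs) = 1/2

Enumerate traces; 16 have nonzero weight after conditioning:
  (Y=0, Z=2, W=0, X=0, U=1) weight 3/832
  (Y=0, Z=2, W=0, X=0, U=2) weight 3/832
  (Y=0, Z=2, W=0, X=2, U=1) weight 3/832
  (Y=0, Z=2, W=0, X=2, U=2) weight 3/832
  (Y=0, Z=2, W=1, X=0, U=1) weight 3/1664
  (Y=0, Z=2, W=1, X=0, U=2) weight 3/1664
  (Y=0, Z=2, W=1, X=2, U=1) weight 3/1664
  (Y=0, Z=2, W=1, X=2, U=2) weight 3/1664
  … 8 more
Group by X:
  weight(X=0) = 3/104
  weight(X=2) = 3/104
Total weight = 3/104 + 3/104 = 3/52
P(X=0 | obs) = 3/104 / 3/52 = 1/2
P(X=2 | obs) = 3/104 / 3/52 = 1/2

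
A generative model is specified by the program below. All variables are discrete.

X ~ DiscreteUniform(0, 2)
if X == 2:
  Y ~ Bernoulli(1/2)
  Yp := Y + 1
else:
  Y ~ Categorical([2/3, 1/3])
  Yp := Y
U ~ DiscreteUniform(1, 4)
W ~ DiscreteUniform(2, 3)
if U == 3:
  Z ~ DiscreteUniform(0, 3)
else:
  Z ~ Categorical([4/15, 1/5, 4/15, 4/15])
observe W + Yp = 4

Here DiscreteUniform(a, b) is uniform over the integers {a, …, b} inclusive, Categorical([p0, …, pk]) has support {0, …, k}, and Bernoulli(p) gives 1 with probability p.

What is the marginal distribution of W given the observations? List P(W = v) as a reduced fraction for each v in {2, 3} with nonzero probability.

Enumerate traces; 64 have nonzero weight after conditioning:
  (X=0, Y=1, U=1, W=3, Z=0) weight 1/270
  (X=0, Y=1, U=1, W=3, Z=1) weight 1/360
  (X=0, Y=1, U=1, W=3, Z=2) weight 1/270
  (X=0, Y=1, U=1, W=3, Z=3) weight 1/270
  (X=0, Y=1, U=2, W=3, Z=0) weight 1/270
  (X=0, Y=1, U=2, W=3, Z=1) weight 1/360
  (X=0, Y=1, U=2, W=3, Z=2) weight 1/270
  (X=0, Y=1, U=2, W=3, Z=3) weight 1/270
  (X=2, Y=1, U=1, W=2, Z=0) weight 1/180
  … 55 more
Group by W:
  weight(W=2) = 1/12
  weight(W=3) = 7/36
Total weight = 1/12 + 7/36 = 5/18
P(W=2 | obs) = 1/12 / 5/18 = 3/10
P(W=3 | obs) = 7/36 / 5/18 = 7/10

P(W=2) = 3/10, P(W=3) = 7/10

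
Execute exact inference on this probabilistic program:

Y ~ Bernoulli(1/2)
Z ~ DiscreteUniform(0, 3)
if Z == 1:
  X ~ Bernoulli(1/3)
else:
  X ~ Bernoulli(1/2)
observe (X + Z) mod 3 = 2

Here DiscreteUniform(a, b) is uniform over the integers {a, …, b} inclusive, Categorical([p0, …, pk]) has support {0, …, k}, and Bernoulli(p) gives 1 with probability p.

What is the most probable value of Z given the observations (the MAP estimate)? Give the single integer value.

argmax_v P(Z = v | obs) = 2

Enumerate traces; 4 have nonzero weight after conditioning:
  (Y=0, Z=1, X=1) weight 1/24
  (Y=0, Z=2, X=0) weight 1/16
  (Y=1, Z=1, X=1) weight 1/24
  (Y=1, Z=2, X=0) weight 1/16
Group by Z:
  weight(Z=1) = 1/12
  weight(Z=2) = 1/8
Total weight = 1/12 + 1/8 = 5/24
P(Z=1 | obs) = 1/12 / 5/24 = 2/5
P(Z=2 | obs) = 1/8 / 5/24 = 3/5
argmax = 2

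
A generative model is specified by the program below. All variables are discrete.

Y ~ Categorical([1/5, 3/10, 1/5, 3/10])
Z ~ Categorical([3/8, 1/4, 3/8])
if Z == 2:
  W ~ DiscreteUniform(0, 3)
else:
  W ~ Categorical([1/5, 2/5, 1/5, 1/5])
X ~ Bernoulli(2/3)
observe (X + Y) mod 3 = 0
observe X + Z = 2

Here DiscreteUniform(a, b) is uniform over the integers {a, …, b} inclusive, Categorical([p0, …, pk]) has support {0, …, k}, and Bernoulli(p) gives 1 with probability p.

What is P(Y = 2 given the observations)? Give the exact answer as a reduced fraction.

Enumerate traces; 12 have nonzero weight after conditioning:
  (Y=0, Z=2, W=0, X=0) weight 1/160
  (Y=0, Z=2, W=1, X=0) weight 1/160
  (Y=0, Z=2, W=2, X=0) weight 1/160
  (Y=0, Z=2, W=3, X=0) weight 1/160
  (Y=2, Z=1, W=0, X=1) weight 1/150
  (Y=2, Z=1, W=1, X=1) weight 1/75
  (Y=2, Z=1, W=2, X=1) weight 1/150
  (Y=2, Z=1, W=3, X=1) weight 1/150
  (Y=3, Z=2, W=0, X=0) weight 3/320
  … 3 more
Group by Y:
  weight(Y=0) = 1/40
  weight(Y=2) = 1/30
  weight(Y=3) = 3/80
Total weight = 1/40 + 1/30 + 3/80 = 23/240
P(Y=0 | obs) = 1/40 / 23/240 = 6/23
P(Y=2 | obs) = 1/30 / 23/240 = 8/23
P(Y=3 | obs) = 3/80 / 23/240 = 9/23

P(Y = 2 | obs) = 8/23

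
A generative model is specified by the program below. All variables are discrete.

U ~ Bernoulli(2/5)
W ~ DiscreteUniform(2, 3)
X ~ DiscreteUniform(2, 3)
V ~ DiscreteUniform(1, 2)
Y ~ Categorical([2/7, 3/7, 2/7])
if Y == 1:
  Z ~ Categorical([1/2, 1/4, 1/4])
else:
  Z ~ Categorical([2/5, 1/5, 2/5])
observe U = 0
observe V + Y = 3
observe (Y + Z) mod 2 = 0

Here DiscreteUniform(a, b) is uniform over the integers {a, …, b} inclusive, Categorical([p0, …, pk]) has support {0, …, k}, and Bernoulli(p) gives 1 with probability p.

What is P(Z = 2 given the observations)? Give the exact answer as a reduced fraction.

P(Z = 2 | obs) = 16/47

Enumerate traces; 12 have nonzero weight after conditioning:
  (U=0, W=2, X=2, V=1, Y=2, Z=0) weight 3/350
  (U=0, W=2, X=2, V=1, Y=2, Z=2) weight 3/350
  (U=0, W=2, X=2, V=2, Y=1, Z=1) weight 9/1120
  (U=0, W=2, X=3, V=1, Y=2, Z=0) weight 3/350
  (U=0, W=2, X=3, V=1, Y=2, Z=2) weight 3/350
  (U=0, W=2, X=3, V=2, Y=1, Z=1) weight 9/1120
  (U=0, W=3, X=2, V=1, Y=2, Z=0) weight 3/350
  (U=0, W=3, X=2, V=1, Y=2, Z=2) weight 3/350
  … 4 more
Group by Z:
  weight(Z=0) = 6/175
  weight(Z=1) = 9/280
  weight(Z=2) = 6/175
Total weight = 6/175 + 9/280 + 6/175 = 141/1400
P(Z=0 | obs) = 6/175 / 141/1400 = 16/47
P(Z=1 | obs) = 9/280 / 141/1400 = 15/47
P(Z=2 | obs) = 6/175 / 141/1400 = 16/47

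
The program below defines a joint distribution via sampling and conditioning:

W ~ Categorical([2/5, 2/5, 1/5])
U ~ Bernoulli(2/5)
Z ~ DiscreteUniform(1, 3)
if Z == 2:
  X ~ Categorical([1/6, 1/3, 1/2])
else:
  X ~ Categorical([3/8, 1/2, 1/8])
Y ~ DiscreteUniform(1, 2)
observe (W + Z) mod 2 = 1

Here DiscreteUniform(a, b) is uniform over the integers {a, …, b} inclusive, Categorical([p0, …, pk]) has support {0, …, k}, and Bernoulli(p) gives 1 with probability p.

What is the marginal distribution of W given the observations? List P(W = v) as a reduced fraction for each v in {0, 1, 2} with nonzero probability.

P(W=0) = 1/2, P(W=1) = 1/4, P(W=2) = 1/4

Enumerate traces; 60 have nonzero weight after conditioning:
  (W=0, U=0, Z=1, X=0, Y=1) weight 3/200
  (W=0, U=0, Z=1, X=0, Y=2) weight 3/200
  (W=0, U=0, Z=1, X=1, Y=1) weight 1/50
  (W=0, U=0, Z=1, X=1, Y=2) weight 1/50
  (W=0, U=0, Z=1, X=2, Y=1) weight 1/200
  (W=0, U=0, Z=1, X=2, Y=2) weight 1/200
  (W=0, U=0, Z=3, X=0, Y=1) weight 3/200
  (W=0, U=0, Z=3, X=0, Y=2) weight 3/200
  (W=1, U=0, Z=2, X=0, Y=1) weight 1/150
  (W=2, U=0, Z=1, X=0, Y=1) weight 3/400
  … 50 more
Group by W:
  weight(W=0) = 4/15
  weight(W=1) = 2/15
  weight(W=2) = 2/15
Total weight = 4/15 + 2/15 + 2/15 = 8/15
P(W=0 | obs) = 4/15 / 8/15 = 1/2
P(W=1 | obs) = 2/15 / 8/15 = 1/4
P(W=2 | obs) = 2/15 / 8/15 = 1/4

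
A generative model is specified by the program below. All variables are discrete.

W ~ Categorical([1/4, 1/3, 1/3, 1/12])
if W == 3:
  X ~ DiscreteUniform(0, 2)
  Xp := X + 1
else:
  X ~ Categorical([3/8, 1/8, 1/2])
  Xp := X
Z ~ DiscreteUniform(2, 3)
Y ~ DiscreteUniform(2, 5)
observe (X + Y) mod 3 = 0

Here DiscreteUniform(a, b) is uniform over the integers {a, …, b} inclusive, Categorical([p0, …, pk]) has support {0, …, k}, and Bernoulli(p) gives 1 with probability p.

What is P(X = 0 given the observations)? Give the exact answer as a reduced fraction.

Enumerate traces; 32 have nonzero weight after conditioning:
  (W=0, X=0, Z=2, Y=3) weight 3/256
  (W=0, X=0, Z=3, Y=3) weight 3/256
  (W=0, X=1, Z=2, Y=2) weight 1/256
  (W=0, X=1, Z=2, Y=5) weight 1/256
  (W=0, X=1, Z=3, Y=2) weight 1/256
  (W=0, X=1, Z=3, Y=5) weight 1/256
  (W=0, X=2, Z=2, Y=4) weight 1/64
  (W=0, X=2, Z=3, Y=4) weight 1/64
  … 24 more
Group by X:
  weight(X=0) = 107/1152
  weight(X=1) = 41/576
  weight(X=2) = 35/288
Total weight = 107/1152 + 41/576 + 35/288 = 329/1152
P(X=0 | obs) = 107/1152 / 329/1152 = 107/329
P(X=1 | obs) = 41/576 / 329/1152 = 82/329
P(X=2 | obs) = 35/288 / 329/1152 = 20/47

P(X = 0 | obs) = 107/329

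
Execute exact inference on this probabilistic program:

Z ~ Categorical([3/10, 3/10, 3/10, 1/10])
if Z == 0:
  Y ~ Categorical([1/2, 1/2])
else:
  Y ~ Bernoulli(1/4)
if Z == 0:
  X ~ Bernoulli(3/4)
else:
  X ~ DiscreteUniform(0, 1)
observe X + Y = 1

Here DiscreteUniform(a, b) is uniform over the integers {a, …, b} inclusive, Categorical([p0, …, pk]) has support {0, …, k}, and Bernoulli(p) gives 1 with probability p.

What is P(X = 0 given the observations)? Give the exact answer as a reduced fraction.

P(X = 0 | obs) = 1/4

Enumerate traces; 8 have nonzero weight after conditioning:
  (Z=0, Y=0, X=1) weight 9/80
  (Z=0, Y=1, X=0) weight 3/80
  (Z=1, Y=0, X=1) weight 9/80
  (Z=1, Y=1, X=0) weight 3/80
  (Z=2, Y=0, X=1) weight 9/80
  (Z=2, Y=1, X=0) weight 3/80
  (Z=3, Y=0, X=1) weight 3/80
  (Z=3, Y=1, X=0) weight 1/80
Group by X:
  weight(X=0) = 1/8
  weight(X=1) = 3/8
Total weight = 1/8 + 3/8 = 1/2
P(X=0 | obs) = 1/8 / 1/2 = 1/4
P(X=1 | obs) = 3/8 / 1/2 = 3/4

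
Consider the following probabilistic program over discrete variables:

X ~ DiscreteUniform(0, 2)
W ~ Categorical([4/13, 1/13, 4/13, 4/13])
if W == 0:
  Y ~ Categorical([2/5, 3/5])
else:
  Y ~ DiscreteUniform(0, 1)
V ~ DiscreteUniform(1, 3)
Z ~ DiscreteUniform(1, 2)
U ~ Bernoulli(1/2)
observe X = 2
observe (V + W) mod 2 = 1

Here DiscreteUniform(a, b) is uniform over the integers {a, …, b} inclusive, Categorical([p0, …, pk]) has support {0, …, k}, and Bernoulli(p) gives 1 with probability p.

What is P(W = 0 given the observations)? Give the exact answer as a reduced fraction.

Enumerate traces; 48 have nonzero weight after conditioning:
  (X=2, W=0, Y=0, V=1, Z=1, U=0) weight 2/585
  (X=2, W=0, Y=0, V=1, Z=1, U=1) weight 2/585
  (X=2, W=0, Y=0, V=1, Z=2, U=0) weight 2/585
  (X=2, W=0, Y=0, V=1, Z=2, U=1) weight 2/585
  (X=2, W=0, Y=0, V=3, Z=1, U=0) weight 2/585
  (X=2, W=0, Y=0, V=3, Z=1, U=1) weight 2/585
  (X=2, W=0, Y=0, V=3, Z=2, U=0) weight 2/585
  (X=2, W=0, Y=0, V=3, Z=2, U=1) weight 2/585
  (X=2, W=1, Y=0, V=2, Z=1, U=0) weight 1/936
  (X=2, W=2, Y=0, V=1, Z=1, U=0) weight 1/234
  … 38 more
Group by W:
  weight(W=0) = 8/117
  weight(W=1) = 1/117
  weight(W=2) = 8/117
  weight(W=3) = 4/117
Total weight = 8/117 + 1/117 + 8/117 + 4/117 = 7/39
P(W=0 | obs) = 8/117 / 7/39 = 8/21
P(W=1 | obs) = 1/117 / 7/39 = 1/21
P(W=2 | obs) = 8/117 / 7/39 = 8/21
P(W=3 | obs) = 4/117 / 7/39 = 4/21

P(W = 0 | obs) = 8/21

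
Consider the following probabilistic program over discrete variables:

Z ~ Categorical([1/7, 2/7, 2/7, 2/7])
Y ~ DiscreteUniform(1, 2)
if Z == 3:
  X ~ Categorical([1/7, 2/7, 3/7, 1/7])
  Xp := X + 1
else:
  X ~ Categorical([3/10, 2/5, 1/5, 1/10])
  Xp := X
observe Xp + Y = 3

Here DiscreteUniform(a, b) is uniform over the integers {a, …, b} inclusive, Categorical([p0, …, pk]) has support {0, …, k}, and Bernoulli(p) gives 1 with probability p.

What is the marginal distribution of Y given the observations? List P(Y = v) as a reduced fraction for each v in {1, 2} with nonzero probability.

Enumerate traces; 8 have nonzero weight after conditioning:
  (Z=0, Y=1, X=2) weight 1/70
  (Z=0, Y=2, X=1) weight 1/35
  (Z=1, Y=1, X=2) weight 1/35
  (Z=1, Y=2, X=1) weight 2/35
  (Z=2, Y=1, X=2) weight 1/35
  (Z=2, Y=2, X=1) weight 2/35
  (Z=3, Y=1, X=1) weight 2/49
  (Z=3, Y=2, X=0) weight 1/49
Group by Y:
  weight(Y=1) = 11/98
  weight(Y=2) = 8/49
Total weight = 11/98 + 8/49 = 27/98
P(Y=1 | obs) = 11/98 / 27/98 = 11/27
P(Y=2 | obs) = 8/49 / 27/98 = 16/27

P(Y=1) = 11/27, P(Y=2) = 16/27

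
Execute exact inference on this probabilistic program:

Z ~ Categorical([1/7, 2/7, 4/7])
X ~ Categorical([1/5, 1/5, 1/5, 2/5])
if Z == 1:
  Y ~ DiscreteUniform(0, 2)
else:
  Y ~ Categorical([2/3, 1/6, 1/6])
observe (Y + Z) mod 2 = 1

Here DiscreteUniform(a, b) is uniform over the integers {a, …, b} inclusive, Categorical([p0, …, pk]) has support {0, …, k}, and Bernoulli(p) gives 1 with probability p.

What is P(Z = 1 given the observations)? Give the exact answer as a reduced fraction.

Enumerate traces; 16 have nonzero weight after conditioning:
  (Z=0, X=0, Y=1) weight 1/210
  (Z=0, X=1, Y=1) weight 1/210
  (Z=0, X=2, Y=1) weight 1/210
  (Z=0, X=3, Y=1) weight 1/105
  (Z=1, X=0, Y=0) weight 2/105
  (Z=1, X=0, Y=2) weight 2/105
  (Z=1, X=1, Y=0) weight 2/105
  (Z=1, X=1, Y=2) weight 2/105
  (Z=2, X=0, Y=1) weight 2/105
  … 7 more
Group by Z:
  weight(Z=0) = 1/42
  weight(Z=1) = 4/21
  weight(Z=2) = 2/21
Total weight = 1/42 + 4/21 + 2/21 = 13/42
P(Z=0 | obs) = 1/42 / 13/42 = 1/13
P(Z=1 | obs) = 4/21 / 13/42 = 8/13
P(Z=2 | obs) = 2/21 / 13/42 = 4/13

P(Z = 1 | obs) = 8/13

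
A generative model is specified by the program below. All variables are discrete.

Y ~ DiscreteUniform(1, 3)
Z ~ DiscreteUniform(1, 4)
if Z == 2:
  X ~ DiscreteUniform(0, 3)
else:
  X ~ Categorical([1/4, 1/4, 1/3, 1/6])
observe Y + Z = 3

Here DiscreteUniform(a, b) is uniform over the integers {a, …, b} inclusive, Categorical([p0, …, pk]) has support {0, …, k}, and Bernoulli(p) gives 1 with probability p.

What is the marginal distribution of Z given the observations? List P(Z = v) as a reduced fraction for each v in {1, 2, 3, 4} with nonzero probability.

Enumerate traces; 8 have nonzero weight after conditioning:
  (Y=1, Z=2, X=0) weight 1/48
  (Y=1, Z=2, X=1) weight 1/48
  (Y=1, Z=2, X=2) weight 1/48
  (Y=1, Z=2, X=3) weight 1/48
  (Y=2, Z=1, X=0) weight 1/48
  (Y=2, Z=1, X=1) weight 1/48
  (Y=2, Z=1, X=2) weight 1/36
  (Y=2, Z=1, X=3) weight 1/72
Group by Z:
  weight(Z=1) = 1/12
  weight(Z=2) = 1/12
Total weight = 1/12 + 1/12 = 1/6
P(Z=1 | obs) = 1/12 / 1/6 = 1/2
P(Z=2 | obs) = 1/12 / 1/6 = 1/2

P(Z=1) = 1/2, P(Z=2) = 1/2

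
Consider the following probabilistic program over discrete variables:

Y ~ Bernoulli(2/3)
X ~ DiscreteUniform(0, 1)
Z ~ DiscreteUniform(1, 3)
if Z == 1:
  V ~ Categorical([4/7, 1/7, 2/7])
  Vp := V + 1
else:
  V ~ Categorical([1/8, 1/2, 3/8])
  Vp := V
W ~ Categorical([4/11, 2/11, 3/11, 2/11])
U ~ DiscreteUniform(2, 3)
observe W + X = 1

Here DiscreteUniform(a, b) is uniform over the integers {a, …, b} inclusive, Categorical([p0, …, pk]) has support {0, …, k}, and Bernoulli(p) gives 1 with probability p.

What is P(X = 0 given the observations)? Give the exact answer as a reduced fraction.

Enumerate traces; 72 have nonzero weight after conditioning:
  (Y=0, X=0, Z=1, V=0, W=1, U=2) weight 2/693
  (Y=0, X=0, Z=1, V=0, W=1, U=3) weight 2/693
  (Y=0, X=0, Z=1, V=1, W=1, U=2) weight 1/1386
  (Y=0, X=0, Z=1, V=1, W=1, U=3) weight 1/1386
  (Y=0, X=0, Z=1, V=2, W=1, U=2) weight 1/693
  (Y=0, X=0, Z=1, V=2, W=1, U=3) weight 1/693
  (Y=0, X=0, Z=2, V=0, W=1, U=2) weight 1/1584
  (Y=0, X=0, Z=2, V=0, W=1, U=3) weight 1/1584
  (Y=0, X=1, Z=1, V=0, W=0, U=2) weight 4/693
  … 63 more
Group by X:
  weight(X=0) = 1/11
  weight(X=1) = 2/11
Total weight = 1/11 + 2/11 = 3/11
P(X=0 | obs) = 1/11 / 3/11 = 1/3
P(X=1 | obs) = 2/11 / 3/11 = 2/3

P(X = 0 | obs) = 1/3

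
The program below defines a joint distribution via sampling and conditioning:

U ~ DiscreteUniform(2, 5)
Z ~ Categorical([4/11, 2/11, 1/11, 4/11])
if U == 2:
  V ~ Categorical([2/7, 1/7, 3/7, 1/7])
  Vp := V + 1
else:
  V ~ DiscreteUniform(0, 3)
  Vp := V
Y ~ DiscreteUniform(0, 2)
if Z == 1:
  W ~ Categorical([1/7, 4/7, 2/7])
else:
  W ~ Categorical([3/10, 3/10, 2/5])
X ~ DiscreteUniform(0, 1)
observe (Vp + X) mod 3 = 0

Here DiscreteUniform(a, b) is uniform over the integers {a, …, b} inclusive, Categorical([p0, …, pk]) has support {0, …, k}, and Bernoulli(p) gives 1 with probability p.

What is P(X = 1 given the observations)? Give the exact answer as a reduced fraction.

P(X = 1 | obs) = 25/79

Enumerate traces; 396 have nonzero weight after conditioning:
  (U=2, Z=0, V=1, Y=0, W=0, X=1) weight 1/1540
  (U=2, Z=0, V=1, Y=0, W=1, X=1) weight 1/1540
  (U=2, Z=0, V=1, Y=0, W=2, X=1) weight 1/1155
  (U=2, Z=0, V=1, Y=1, W=0, X=1) weight 1/1540
  (U=2, Z=0, V=1, Y=1, W=1, X=1) weight 1/1540
  (U=2, Z=0, V=1, Y=1, W=2, X=1) weight 1/1155
  (U=2, Z=0, V=1, Y=2, W=0, X=1) weight 1/1540
  (U=2, Z=0, V=1, Y=2, W=1, X=1) weight 1/1540
  (U=2, Z=0, V=2, Y=0, W=0, X=0) weight 3/1540
  … 387 more
Group by X:
  weight(X=0) = 27/112
  weight(X=1) = 25/224
Total weight = 27/112 + 25/224 = 79/224
P(X=0 | obs) = 27/112 / 79/224 = 54/79
P(X=1 | obs) = 25/224 / 79/224 = 25/79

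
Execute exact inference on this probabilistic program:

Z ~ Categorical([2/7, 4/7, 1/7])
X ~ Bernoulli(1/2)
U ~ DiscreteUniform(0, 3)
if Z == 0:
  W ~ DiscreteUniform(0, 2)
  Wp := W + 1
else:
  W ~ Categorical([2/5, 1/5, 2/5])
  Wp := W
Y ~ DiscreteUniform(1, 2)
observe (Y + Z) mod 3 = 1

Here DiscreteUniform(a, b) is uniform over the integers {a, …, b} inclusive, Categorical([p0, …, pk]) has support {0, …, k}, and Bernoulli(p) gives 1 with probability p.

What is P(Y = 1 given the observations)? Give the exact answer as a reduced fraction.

Enumerate traces; 48 have nonzero weight after conditioning:
  (Z=0, X=0, U=0, W=0, Y=1) weight 1/168
  (Z=0, X=0, U=0, W=1, Y=1) weight 1/168
  (Z=0, X=0, U=0, W=2, Y=1) weight 1/168
  (Z=0, X=0, U=1, W=0, Y=1) weight 1/168
  (Z=0, X=0, U=1, W=1, Y=1) weight 1/168
  (Z=0, X=0, U=1, W=2, Y=1) weight 1/168
  (Z=0, X=0, U=2, W=0, Y=1) weight 1/168
  (Z=0, X=0, U=2, W=1, Y=1) weight 1/168
  (Z=2, X=0, U=0, W=0, Y=2) weight 1/280
  … 39 more
Group by Y:
  weight(Y=1) = 1/7
  weight(Y=2) = 1/14
Total weight = 1/7 + 1/14 = 3/14
P(Y=1 | obs) = 1/7 / 3/14 = 2/3
P(Y=2 | obs) = 1/14 / 3/14 = 1/3

P(Y = 1 | obs) = 2/3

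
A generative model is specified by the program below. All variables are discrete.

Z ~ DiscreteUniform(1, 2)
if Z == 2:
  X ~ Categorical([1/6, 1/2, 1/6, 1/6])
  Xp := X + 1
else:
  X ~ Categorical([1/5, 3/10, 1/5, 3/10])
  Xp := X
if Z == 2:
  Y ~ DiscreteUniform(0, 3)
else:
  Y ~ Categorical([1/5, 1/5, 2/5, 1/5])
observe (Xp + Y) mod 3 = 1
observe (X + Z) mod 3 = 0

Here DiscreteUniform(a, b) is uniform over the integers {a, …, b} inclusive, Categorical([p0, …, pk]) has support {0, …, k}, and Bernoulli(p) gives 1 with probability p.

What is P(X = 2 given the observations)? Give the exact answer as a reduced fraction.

P(X = 2 | obs) = 16/41

Enumerate traces; 2 have nonzero weight after conditioning:
  (Z=1, X=2, Y=2) weight 1/25
  (Z=2, X=1, Y=2) weight 1/16
Group by X:
  weight(X=1) = 1/16
  weight(X=2) = 1/25
Total weight = 1/16 + 1/25 = 41/400
P(X=1 | obs) = 1/16 / 41/400 = 25/41
P(X=2 | obs) = 1/25 / 41/400 = 16/41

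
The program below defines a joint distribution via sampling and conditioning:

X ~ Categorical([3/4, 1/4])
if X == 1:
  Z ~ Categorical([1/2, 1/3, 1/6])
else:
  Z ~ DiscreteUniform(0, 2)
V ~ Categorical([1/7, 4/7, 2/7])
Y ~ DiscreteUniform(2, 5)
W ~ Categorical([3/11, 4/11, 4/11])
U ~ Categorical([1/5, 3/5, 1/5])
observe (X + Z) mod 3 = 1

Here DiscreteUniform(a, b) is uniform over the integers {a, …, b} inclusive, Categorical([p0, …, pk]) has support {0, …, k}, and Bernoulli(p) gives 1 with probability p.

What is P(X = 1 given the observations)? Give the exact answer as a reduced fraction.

P(X = 1 | obs) = 1/3

Enumerate traces; 216 have nonzero weight after conditioning:
  (X=0, Z=1, V=0, Y=2, W=0, U=0) weight 3/6160
  (X=0, Z=1, V=0, Y=2, W=0, U=1) weight 9/6160
  (X=0, Z=1, V=0, Y=2, W=0, U=2) weight 3/6160
  (X=0, Z=1, V=0, Y=2, W=1, U=0) weight 1/1540
  (X=0, Z=1, V=0, Y=2, W=1, U=1) weight 3/1540
  (X=0, Z=1, V=0, Y=2, W=1, U=2) weight 1/1540
  (X=0, Z=1, V=0, Y=2, W=2, U=0) weight 1/1540
  (X=0, Z=1, V=0, Y=2, W=2, U=1) weight 3/1540
  (X=1, Z=0, V=0, Y=2, W=0, U=0) weight 3/12320
  … 207 more
Group by X:
  weight(X=0) = 1/4
  weight(X=1) = 1/8
Total weight = 1/4 + 1/8 = 3/8
P(X=0 | obs) = 1/4 / 3/8 = 2/3
P(X=1 | obs) = 1/8 / 3/8 = 1/3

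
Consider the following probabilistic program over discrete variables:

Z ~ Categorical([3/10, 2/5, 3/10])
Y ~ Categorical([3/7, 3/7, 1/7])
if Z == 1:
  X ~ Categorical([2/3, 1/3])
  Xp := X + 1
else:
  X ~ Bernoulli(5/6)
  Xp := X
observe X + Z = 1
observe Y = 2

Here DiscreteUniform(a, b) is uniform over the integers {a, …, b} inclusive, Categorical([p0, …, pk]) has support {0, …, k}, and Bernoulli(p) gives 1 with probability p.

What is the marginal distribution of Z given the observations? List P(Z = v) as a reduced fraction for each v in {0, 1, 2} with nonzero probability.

Enumerate traces; 2 have nonzero weight after conditioning:
  (Z=0, Y=2, X=1) weight 1/28
  (Z=1, Y=2, X=0) weight 4/105
Group by Z:
  weight(Z=0) = 1/28
  weight(Z=1) = 4/105
Total weight = 1/28 + 4/105 = 31/420
P(Z=0 | obs) = 1/28 / 31/420 = 15/31
P(Z=1 | obs) = 4/105 / 31/420 = 16/31

P(Z=0) = 15/31, P(Z=1) = 16/31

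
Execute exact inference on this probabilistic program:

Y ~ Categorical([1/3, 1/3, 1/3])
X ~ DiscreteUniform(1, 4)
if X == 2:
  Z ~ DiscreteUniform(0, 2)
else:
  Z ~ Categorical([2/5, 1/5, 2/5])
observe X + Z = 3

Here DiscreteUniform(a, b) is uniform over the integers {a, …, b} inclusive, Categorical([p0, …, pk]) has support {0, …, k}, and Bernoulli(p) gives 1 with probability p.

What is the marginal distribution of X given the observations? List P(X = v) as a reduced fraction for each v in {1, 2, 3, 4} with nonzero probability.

Enumerate traces; 9 have nonzero weight after conditioning:
  (Y=0, X=1, Z=2) weight 1/30
  (Y=0, X=2, Z=1) weight 1/36
  (Y=0, X=3, Z=0) weight 1/30
  (Y=1, X=1, Z=2) weight 1/30
  (Y=1, X=2, Z=1) weight 1/36
  (Y=1, X=3, Z=0) weight 1/30
  (Y=2, X=1, Z=2) weight 1/30
  (Y=2, X=2, Z=1) weight 1/36
  … 1 more
Group by X:
  weight(X=1) = 1/10
  weight(X=2) = 1/12
  weight(X=3) = 1/10
Total weight = 1/10 + 1/12 + 1/10 = 17/60
P(X=1 | obs) = 1/10 / 17/60 = 6/17
P(X=2 | obs) = 1/12 / 17/60 = 5/17
P(X=3 | obs) = 1/10 / 17/60 = 6/17

P(X=1) = 6/17, P(X=2) = 5/17, P(X=3) = 6/17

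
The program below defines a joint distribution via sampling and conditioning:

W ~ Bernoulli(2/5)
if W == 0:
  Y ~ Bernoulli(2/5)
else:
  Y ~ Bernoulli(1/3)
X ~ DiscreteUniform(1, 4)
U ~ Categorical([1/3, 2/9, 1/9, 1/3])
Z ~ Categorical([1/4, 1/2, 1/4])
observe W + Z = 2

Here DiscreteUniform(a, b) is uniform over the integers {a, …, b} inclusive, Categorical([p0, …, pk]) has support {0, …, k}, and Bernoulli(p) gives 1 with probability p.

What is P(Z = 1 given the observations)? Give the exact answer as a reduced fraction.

Enumerate traces; 64 have nonzero weight after conditioning:
  (W=0, Y=0, X=1, U=0, Z=2) weight 3/400
  (W=0, Y=0, X=1, U=1, Z=2) weight 1/200
  (W=0, Y=0, X=1, U=2, Z=2) weight 1/400
  (W=0, Y=0, X=1, U=3, Z=2) weight 3/400
  (W=0, Y=0, X=2, U=0, Z=2) weight 3/400
  (W=0, Y=0, X=2, U=1, Z=2) weight 1/200
  (W=0, Y=0, X=2, U=2, Z=2) weight 1/400
  (W=0, Y=0, X=2, U=3, Z=2) weight 3/400
  (W=1, Y=0, X=1, U=0, Z=1) weight 1/90
  … 55 more
Group by Z:
  weight(Z=1) = 1/5
  weight(Z=2) = 3/20
Total weight = 1/5 + 3/20 = 7/20
P(Z=1 | obs) = 1/5 / 7/20 = 4/7
P(Z=2 | obs) = 3/20 / 7/20 = 3/7

P(Z = 1 | obs) = 4/7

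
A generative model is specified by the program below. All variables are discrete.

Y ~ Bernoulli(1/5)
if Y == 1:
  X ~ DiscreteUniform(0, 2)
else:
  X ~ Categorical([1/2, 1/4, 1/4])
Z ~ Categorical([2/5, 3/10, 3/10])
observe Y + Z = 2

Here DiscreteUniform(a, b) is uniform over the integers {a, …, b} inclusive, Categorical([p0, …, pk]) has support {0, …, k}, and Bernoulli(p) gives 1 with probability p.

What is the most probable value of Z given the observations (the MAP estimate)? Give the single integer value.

argmax_v P(Z = v | obs) = 2

Enumerate traces; 6 have nonzero weight after conditioning:
  (Y=0, X=0, Z=2) weight 3/25
  (Y=0, X=1, Z=2) weight 3/50
  (Y=0, X=2, Z=2) weight 3/50
  (Y=1, X=0, Z=1) weight 1/50
  (Y=1, X=1, Z=1) weight 1/50
  (Y=1, X=2, Z=1) weight 1/50
Group by Z:
  weight(Z=1) = 3/50
  weight(Z=2) = 6/25
Total weight = 3/50 + 6/25 = 3/10
P(Z=1 | obs) = 3/50 / 3/10 = 1/5
P(Z=2 | obs) = 6/25 / 3/10 = 4/5
argmax = 2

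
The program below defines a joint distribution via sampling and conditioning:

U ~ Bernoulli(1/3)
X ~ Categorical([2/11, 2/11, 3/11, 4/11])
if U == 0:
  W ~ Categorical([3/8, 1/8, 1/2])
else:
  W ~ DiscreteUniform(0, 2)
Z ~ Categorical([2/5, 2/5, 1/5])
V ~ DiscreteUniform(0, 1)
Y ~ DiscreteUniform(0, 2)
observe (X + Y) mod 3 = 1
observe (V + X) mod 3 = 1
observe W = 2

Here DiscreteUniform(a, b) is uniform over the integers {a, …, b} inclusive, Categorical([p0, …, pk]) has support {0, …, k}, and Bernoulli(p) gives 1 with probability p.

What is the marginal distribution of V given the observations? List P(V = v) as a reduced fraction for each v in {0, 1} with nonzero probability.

P(V=0) = 1/4, P(V=1) = 3/4

Enumerate traces; 18 have nonzero weight after conditioning:
  (U=0, X=0, W=2, Z=0, V=1, Y=1) weight 2/495
  (U=0, X=0, W=2, Z=1, V=1, Y=1) weight 2/495
  (U=0, X=0, W=2, Z=2, V=1, Y=1) weight 1/495
  (U=0, X=1, W=2, Z=0, V=0, Y=0) weight 2/495
  (U=0, X=1, W=2, Z=1, V=0, Y=0) weight 2/495
  (U=0, X=1, W=2, Z=2, V=0, Y=0) weight 1/495
  (U=0, X=3, W=2, Z=0, V=1, Y=1) weight 4/495
  (U=0, X=3, W=2, Z=1, V=1, Y=1) weight 4/495
  … 10 more
Group by V:
  weight(V=0) = 4/297
  weight(V=1) = 4/99
Total weight = 4/297 + 4/99 = 16/297
P(V=0 | obs) = 4/297 / 16/297 = 1/4
P(V=1 | obs) = 4/99 / 16/297 = 3/4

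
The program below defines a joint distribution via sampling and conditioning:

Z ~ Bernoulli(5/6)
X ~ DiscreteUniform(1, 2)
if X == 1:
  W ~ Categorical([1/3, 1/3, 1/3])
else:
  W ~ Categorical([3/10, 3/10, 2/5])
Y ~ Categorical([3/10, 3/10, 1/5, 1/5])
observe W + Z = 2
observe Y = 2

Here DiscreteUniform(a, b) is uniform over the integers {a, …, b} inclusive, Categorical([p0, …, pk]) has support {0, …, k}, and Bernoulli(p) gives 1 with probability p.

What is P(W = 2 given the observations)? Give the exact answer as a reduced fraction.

Enumerate traces; 4 have nonzero weight after conditioning:
  (Z=0, X=1, W=2, Y=2) weight 1/180
  (Z=0, X=2, W=2, Y=2) weight 1/150
  (Z=1, X=1, W=1, Y=2) weight 1/36
  (Z=1, X=2, W=1, Y=2) weight 1/40
Group by W:
  weight(W=1) = 19/360
  weight(W=2) = 11/900
Total weight = 19/360 + 11/900 = 13/200
P(W=1 | obs) = 19/360 / 13/200 = 95/117
P(W=2 | obs) = 11/900 / 13/200 = 22/117

P(W = 2 | obs) = 22/117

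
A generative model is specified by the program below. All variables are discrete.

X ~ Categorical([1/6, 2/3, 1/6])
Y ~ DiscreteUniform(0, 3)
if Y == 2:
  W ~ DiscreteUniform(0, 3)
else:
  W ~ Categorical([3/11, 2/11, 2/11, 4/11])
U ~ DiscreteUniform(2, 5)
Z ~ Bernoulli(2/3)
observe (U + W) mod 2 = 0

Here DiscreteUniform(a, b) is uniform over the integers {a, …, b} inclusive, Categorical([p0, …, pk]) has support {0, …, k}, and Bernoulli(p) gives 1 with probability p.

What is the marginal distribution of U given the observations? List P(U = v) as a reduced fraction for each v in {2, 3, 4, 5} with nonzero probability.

P(U=2) = 41/176, P(U=3) = 47/176, P(U=4) = 41/176, P(U=5) = 47/176

Enumerate traces; 192 have nonzero weight after conditioning:
  (X=0, Y=0, W=0, U=2, Z=0) weight 1/1056
  (X=0, Y=0, W=0, U=2, Z=1) weight 1/528
  (X=0, Y=0, W=0, U=4, Z=0) weight 1/1056
  (X=0, Y=0, W=0, U=4, Z=1) weight 1/528
  (X=0, Y=0, W=1, U=3, Z=0) weight 1/1584
  (X=0, Y=0, W=1, U=3, Z=1) weight 1/792
  (X=0, Y=0, W=1, U=5, Z=0) weight 1/1584
  (X=0, Y=0, W=1, U=5, Z=1) weight 1/792
  … 184 more
Group by U:
  weight(U=2) = 41/352
  weight(U=3) = 47/352
  weight(U=4) = 41/352
  weight(U=5) = 47/352
Total weight = 41/352 + 47/352 + 41/352 + 47/352 = 1/2
P(U=2 | obs) = 41/352 / 1/2 = 41/176
P(U=3 | obs) = 47/352 / 1/2 = 47/176
P(U=4 | obs) = 41/352 / 1/2 = 41/176
P(U=5 | obs) = 47/352 / 1/2 = 47/176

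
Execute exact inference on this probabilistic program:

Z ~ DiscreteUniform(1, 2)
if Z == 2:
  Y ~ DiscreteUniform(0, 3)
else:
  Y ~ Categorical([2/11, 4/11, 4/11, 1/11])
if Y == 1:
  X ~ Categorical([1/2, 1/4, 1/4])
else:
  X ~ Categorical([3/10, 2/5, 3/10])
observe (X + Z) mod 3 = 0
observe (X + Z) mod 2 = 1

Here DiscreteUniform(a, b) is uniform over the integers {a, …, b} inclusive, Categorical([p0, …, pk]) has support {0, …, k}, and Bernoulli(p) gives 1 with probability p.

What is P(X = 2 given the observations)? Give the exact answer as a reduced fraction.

P(X = 2 | obs) = 248/567

Enumerate traces; 8 have nonzero weight after conditioning:
  (Z=1, Y=0, X=2) weight 3/110
  (Z=1, Y=1, X=2) weight 1/22
  (Z=1, Y=2, X=2) weight 3/55
  (Z=1, Y=3, X=2) weight 3/220
  (Z=2, Y=0, X=1) weight 1/20
  (Z=2, Y=1, X=1) weight 1/32
  (Z=2, Y=2, X=1) weight 1/20
  (Z=2, Y=3, X=1) weight 1/20
Group by X:
  weight(X=1) = 29/160
  weight(X=2) = 31/220
Total weight = 29/160 + 31/220 = 567/1760
P(X=1 | obs) = 29/160 / 567/1760 = 319/567
P(X=2 | obs) = 31/220 / 567/1760 = 248/567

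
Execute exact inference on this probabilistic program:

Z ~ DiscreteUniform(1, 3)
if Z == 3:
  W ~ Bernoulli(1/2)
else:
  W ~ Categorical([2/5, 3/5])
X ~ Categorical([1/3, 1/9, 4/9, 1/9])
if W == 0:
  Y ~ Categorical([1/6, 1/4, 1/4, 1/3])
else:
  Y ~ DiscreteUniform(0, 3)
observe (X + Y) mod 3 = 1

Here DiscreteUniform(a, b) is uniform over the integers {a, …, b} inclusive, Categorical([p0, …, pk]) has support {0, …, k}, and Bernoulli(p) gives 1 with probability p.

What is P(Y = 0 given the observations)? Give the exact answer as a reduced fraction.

P(Y = 0 | obs) = 77/900

Enumerate traces; 30 have nonzero weight after conditioning:
  (Z=1, W=0, X=0, Y=1) weight 1/90
  (Z=1, W=0, X=1, Y=0) weight 1/405
  (Z=1, W=0, X=1, Y=3) weight 2/405
  (Z=1, W=0, X=2, Y=2) weight 2/135
  (Z=1, W=0, X=3, Y=1) weight 1/270
  (Z=1, W=1, X=0, Y=1) weight 1/60
  (Z=1, W=1, X=1, Y=0) weight 1/180
  (Z=1, W=1, X=1, Y=3) weight 1/180
  … 22 more
Group by Y:
  weight(Y=0) = 77/3240
  weight(Y=1) = 1/9
  weight(Y=2) = 1/9
  weight(Y=3) = 103/3240
Total weight = 77/3240 + 1/9 + 1/9 + 103/3240 = 5/18
P(Y=0 | obs) = 77/3240 / 5/18 = 77/900
P(Y=1 | obs) = 1/9 / 5/18 = 2/5
P(Y=2 | obs) = 1/9 / 5/18 = 2/5
P(Y=3 | obs) = 103/3240 / 5/18 = 103/900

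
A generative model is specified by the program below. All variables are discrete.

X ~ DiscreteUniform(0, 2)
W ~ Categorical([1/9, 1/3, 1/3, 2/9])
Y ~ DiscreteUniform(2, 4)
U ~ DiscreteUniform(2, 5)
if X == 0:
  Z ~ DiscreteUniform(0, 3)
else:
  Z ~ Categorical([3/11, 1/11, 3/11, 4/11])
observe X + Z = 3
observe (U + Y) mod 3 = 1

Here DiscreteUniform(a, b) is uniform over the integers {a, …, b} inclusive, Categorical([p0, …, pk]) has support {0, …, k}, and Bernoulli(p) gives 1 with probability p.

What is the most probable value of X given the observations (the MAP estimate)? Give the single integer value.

Enumerate traces; 48 have nonzero weight after conditioning:
  (X=0, W=0, Y=2, U=2, Z=3) weight 1/1296
  (X=0, W=0, Y=2, U=5, Z=3) weight 1/1296
  (X=0, W=0, Y=3, U=4, Z=3) weight 1/1296
  (X=0, W=0, Y=4, U=3, Z=3) weight 1/1296
  (X=0, W=1, Y=2, U=2, Z=3) weight 1/432
  (X=0, W=1, Y=2, U=5, Z=3) weight 1/432
  (X=0, W=1, Y=3, U=4, Z=3) weight 1/432
  (X=0, W=1, Y=4, U=3, Z=3) weight 1/432
  (X=1, W=0, Y=2, U=2, Z=2) weight 1/1188
  (X=2, W=0, Y=2, U=2, Z=1) weight 1/3564
  … 38 more
Group by X:
  weight(X=0) = 1/36
  weight(X=1) = 1/33
  weight(X=2) = 1/99
Total weight = 1/36 + 1/33 + 1/99 = 3/44
P(X=0 | obs) = 1/36 / 3/44 = 11/27
P(X=1 | obs) = 1/33 / 3/44 = 4/9
P(X=2 | obs) = 1/99 / 3/44 = 4/27
argmax = 1

argmax_v P(X = v | obs) = 1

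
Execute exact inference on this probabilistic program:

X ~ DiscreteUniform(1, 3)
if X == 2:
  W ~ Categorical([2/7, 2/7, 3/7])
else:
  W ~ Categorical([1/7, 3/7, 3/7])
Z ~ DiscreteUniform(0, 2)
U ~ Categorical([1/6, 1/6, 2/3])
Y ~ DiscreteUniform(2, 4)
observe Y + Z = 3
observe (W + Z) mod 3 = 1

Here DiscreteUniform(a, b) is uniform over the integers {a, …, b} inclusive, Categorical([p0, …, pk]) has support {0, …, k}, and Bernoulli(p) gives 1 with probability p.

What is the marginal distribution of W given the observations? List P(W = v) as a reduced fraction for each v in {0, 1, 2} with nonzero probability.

Enumerate traces; 18 have nonzero weight after conditioning:
  (X=1, W=0, Z=1, U=0, Y=2) weight 1/1134
  (X=1, W=0, Z=1, U=1, Y=2) weight 1/1134
  (X=1, W=0, Z=1, U=2, Y=2) weight 2/567
  (X=1, W=1, Z=0, U=0, Y=3) weight 1/378
  (X=1, W=1, Z=0, U=1, Y=3) weight 1/378
  (X=1, W=1, Z=0, U=2, Y=3) weight 2/189
  (X=2, W=0, Z=1, U=0, Y=2) weight 1/567
  (X=2, W=0, Z=1, U=1, Y=2) weight 1/567
  … 10 more
Group by W:
  weight(W=0) = 4/189
  weight(W=1) = 8/189
Total weight = 4/189 + 8/189 = 4/63
P(W=0 | obs) = 4/189 / 4/63 = 1/3
P(W=1 | obs) = 8/189 / 4/63 = 2/3

P(W=0) = 1/3, P(W=1) = 2/3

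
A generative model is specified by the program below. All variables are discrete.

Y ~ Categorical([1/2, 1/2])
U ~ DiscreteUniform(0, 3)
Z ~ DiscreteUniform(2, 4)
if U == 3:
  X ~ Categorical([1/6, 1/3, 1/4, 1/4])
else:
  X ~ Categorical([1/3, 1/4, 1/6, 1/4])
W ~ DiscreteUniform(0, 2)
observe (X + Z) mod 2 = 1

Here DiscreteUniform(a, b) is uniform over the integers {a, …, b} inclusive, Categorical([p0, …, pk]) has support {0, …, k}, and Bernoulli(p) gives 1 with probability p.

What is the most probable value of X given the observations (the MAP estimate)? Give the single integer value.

Enumerate traces; 144 have nonzero weight after conditioning:
  (Y=0, U=0, Z=2, X=1, W=0) weight 1/288
  (Y=0, U=0, Z=2, X=1, W=1) weight 1/288
  (Y=0, U=0, Z=2, X=1, W=2) weight 1/288
  (Y=0, U=0, Z=2, X=3, W=0) weight 1/288
  (Y=0, U=0, Z=2, X=3, W=1) weight 1/288
  (Y=0, U=0, Z=2, X=3, W=2) weight 1/288
  (Y=0, U=0, Z=3, X=0, W=0) weight 1/216
  (Y=0, U=0, Z=3, X=0, W=1) weight 1/216
  (Y=0, U=0, Z=3, X=2, W=0) weight 1/432
  … 135 more
Group by X:
  weight(X=0) = 7/72
  weight(X=1) = 13/72
  weight(X=2) = 1/16
  weight(X=3) = 1/6
Total weight = 7/72 + 13/72 + 1/16 + 1/6 = 73/144
P(X=0 | obs) = 7/72 / 73/144 = 14/73
P(X=1 | obs) = 13/72 / 73/144 = 26/73
P(X=2 | obs) = 1/16 / 73/144 = 9/73
P(X=3 | obs) = 1/6 / 73/144 = 24/73
argmax = 1

argmax_v P(X = v | obs) = 1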